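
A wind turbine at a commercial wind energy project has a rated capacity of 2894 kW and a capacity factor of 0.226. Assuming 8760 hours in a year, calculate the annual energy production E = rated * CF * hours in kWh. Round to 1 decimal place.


Annual energy = rated_kW * capacity_factor * hours_per_year
Given: P_rated = 2894 kW, CF = 0.226, hours = 8760
E = 2894 * 0.226 * 8760
E = 5729425.4 kWh

5729425.4


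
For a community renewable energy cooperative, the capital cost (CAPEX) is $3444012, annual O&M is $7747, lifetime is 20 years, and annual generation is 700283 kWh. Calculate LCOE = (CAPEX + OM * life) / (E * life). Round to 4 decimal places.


Total cost = CAPEX + OM * lifetime = 3444012 + 7747 * 20 = 3444012 + 154940 = 3598952
Total generation = annual * lifetime = 700283 * 20 = 14005660 kWh
LCOE = 3598952 / 14005660
LCOE = 0.2570 $/kWh

0.2570


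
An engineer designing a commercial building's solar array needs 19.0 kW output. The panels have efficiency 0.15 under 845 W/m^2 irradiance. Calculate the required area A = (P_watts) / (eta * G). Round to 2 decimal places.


Convert target power to watts: P = 19.0 * 1000 = 19000.0 W
Compute denominator: eta * G = 0.15 * 845 = 126.75
Required area A = P / (eta * G) = 19000.0 / 126.75
A = 149.90 m^2

149.90


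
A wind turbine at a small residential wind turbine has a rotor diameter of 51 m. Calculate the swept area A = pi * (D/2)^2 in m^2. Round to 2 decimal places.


Compute the rotor radius:
  r = D / 2 = 51 / 2 = 25.5 m
Calculate swept area:
  A = pi * r^2 = pi * 25.5^2
  A = 2042.82 m^2

2042.82


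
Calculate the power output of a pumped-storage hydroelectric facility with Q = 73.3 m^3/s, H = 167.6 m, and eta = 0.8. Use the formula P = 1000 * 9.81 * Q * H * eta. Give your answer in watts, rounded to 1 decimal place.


Apply the hydropower formula P = rho * g * Q * H * eta
rho * g = 1000 * 9.81 = 9810.0
P = 9810.0 * 73.3 * 167.6 * 0.8
P = 96413307.8 W

96413307.8


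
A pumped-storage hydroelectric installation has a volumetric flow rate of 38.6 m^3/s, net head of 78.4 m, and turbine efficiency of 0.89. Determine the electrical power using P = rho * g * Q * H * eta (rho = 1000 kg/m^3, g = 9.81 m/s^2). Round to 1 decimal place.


Apply the hydropower formula P = rho * g * Q * H * eta
rho * g = 1000 * 9.81 = 9810.0
P = 9810.0 * 38.6 * 78.4 * 0.89
P = 26421798.8 W

26421798.8


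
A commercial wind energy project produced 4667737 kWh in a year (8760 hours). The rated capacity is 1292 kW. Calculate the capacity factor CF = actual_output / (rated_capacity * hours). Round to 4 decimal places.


Capacity factor = actual output / maximum possible output
Maximum possible = rated * hours = 1292 * 8760 = 11317920 kWh
CF = 4667737 / 11317920
CF = 0.4124

0.4124


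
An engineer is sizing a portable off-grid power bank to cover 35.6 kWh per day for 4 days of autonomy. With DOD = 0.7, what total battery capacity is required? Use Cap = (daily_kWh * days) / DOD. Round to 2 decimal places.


Total energy needed = daily * days = 35.6 * 4 = 142.4 kWh
Account for depth of discharge:
  Cap = total_energy / DOD = 142.4 / 0.7
  Cap = 203.43 kWh

203.43


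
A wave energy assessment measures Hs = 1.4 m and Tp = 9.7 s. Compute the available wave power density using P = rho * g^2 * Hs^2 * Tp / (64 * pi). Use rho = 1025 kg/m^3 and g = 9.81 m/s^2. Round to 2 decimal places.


Apply wave power formula:
  g^2 = 9.81^2 = 96.2361
  Hs^2 = 1.4^2 = 1.96
  Numerator = rho * g^2 * Hs^2 * Tp = 1025 * 96.2361 * 1.96 * 9.7 = 1875381.75
  Denominator = 64 * pi = 201.0619
  P = 1875381.75 / 201.0619 = 9327.38 W/m

9327.38


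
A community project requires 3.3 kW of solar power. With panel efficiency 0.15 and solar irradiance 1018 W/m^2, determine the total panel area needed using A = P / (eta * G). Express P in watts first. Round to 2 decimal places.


Convert target power to watts: P = 3.3 * 1000 = 3300.0 W
Compute denominator: eta * G = 0.15 * 1018 = 152.7
Required area A = P / (eta * G) = 3300.0 / 152.7
A = 21.61 m^2

21.61


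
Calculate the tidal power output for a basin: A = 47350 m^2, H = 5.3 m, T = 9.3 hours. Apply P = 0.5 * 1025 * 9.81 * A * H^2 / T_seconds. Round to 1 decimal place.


Convert period to seconds: T = 9.3 * 3600 = 33480.0 s
H^2 = 5.3^2 = 28.09
P = 0.5 * rho * g * A * H^2 / T
P = 0.5 * 1025 * 9.81 * 47350 * 28.09 / 33480.0
P = 199732.7 W

199732.7


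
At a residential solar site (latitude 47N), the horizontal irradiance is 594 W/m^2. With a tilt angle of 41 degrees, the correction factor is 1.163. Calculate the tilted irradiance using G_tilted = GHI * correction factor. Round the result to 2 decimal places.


Identify the given values:
  GHI = 594 W/m^2, tilt correction factor = 1.163
Apply the formula G_tilted = GHI * factor:
  G_tilted = 594 * 1.163
  G_tilted = 690.82 W/m^2

690.82


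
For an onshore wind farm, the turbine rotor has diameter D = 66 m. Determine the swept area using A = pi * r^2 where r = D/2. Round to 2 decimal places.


Compute the rotor radius:
  r = D / 2 = 66 / 2 = 33.0 m
Calculate swept area:
  A = pi * r^2 = pi * 33.0^2
  A = 3421.19 m^2

3421.19


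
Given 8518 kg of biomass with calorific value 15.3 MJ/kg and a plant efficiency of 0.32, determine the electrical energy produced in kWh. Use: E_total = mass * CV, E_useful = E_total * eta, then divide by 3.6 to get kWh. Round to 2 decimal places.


Total energy = mass * CV = 8518 * 15.3 = 130325.4 MJ
Useful energy = total * eta = 130325.4 * 0.32 = 41704.13 MJ
Convert to kWh: 41704.13 / 3.6
Useful energy = 11584.48 kWh

11584.48


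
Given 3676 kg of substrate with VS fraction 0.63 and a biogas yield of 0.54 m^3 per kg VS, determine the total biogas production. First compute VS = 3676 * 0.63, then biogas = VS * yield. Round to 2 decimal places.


Compute volatile solids:
  VS = mass * VS_fraction = 3676 * 0.63 = 2315.88 kg
Calculate biogas volume:
  Biogas = VS * specific_yield = 2315.88 * 0.54
  Biogas = 1250.58 m^3

1250.58


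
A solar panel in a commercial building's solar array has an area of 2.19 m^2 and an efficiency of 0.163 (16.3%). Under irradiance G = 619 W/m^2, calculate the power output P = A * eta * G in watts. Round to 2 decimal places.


Use the solar power formula P = A * eta * G.
Given: A = 2.19 m^2, eta = 0.163, G = 619 W/m^2
P = 2.19 * 0.163 * 619
P = 220.96 W

220.96


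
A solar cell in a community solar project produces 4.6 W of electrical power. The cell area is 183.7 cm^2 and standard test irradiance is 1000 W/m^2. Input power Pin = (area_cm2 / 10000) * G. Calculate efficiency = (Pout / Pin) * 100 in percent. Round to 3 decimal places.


First compute the input power:
  Pin = area_cm2 / 10000 * G = 183.7 / 10000 * 1000 = 18.37 W
Then compute efficiency:
  Efficiency = (Pout / Pin) * 100 = (4.6 / 18.37) * 100
  Efficiency = 25.041%

25.041


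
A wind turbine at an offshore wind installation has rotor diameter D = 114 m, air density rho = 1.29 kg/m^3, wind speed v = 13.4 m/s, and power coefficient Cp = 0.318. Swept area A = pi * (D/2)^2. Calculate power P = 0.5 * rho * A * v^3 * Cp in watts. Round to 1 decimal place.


Step 1 -- Compute swept area:
  A = pi * (D/2)^2 = pi * (114/2)^2 = 10207.03 m^2
Step 2 -- Apply wind power equation:
  P = 0.5 * rho * A * v^3 * Cp
  v^3 = 13.4^3 = 2406.104
  P = 0.5 * 1.29 * 10207.03 * 2406.104 * 0.318
  P = 5037334.8 W

5037334.8


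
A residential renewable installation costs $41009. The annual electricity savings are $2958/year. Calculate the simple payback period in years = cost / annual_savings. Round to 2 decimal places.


Simple payback period = initial cost / annual savings
Payback = 41009 / 2958
Payback = 13.86 years

13.86


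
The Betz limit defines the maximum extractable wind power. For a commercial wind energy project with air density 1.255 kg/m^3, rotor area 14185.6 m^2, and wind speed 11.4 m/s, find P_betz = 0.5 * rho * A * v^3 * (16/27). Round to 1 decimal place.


The Betz coefficient Cp_max = 16/27 = 0.5926
v^3 = 11.4^3 = 1481.544
P_betz = 0.5 * rho * A * v^3 * Cp_max
P_betz = 0.5 * 1.255 * 14185.6 * 1481.544 * 0.5926
P_betz = 7815058.1 W

7815058.1


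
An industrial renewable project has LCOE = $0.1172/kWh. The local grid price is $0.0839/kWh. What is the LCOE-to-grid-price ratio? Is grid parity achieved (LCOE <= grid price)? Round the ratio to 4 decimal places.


Compare LCOE to grid price:
  LCOE = $0.1172/kWh, Grid price = $0.0839/kWh
  Ratio = LCOE / grid_price = 0.1172 / 0.0839 = 1.3969
  Grid parity achieved (ratio <= 1)? no

1.3969


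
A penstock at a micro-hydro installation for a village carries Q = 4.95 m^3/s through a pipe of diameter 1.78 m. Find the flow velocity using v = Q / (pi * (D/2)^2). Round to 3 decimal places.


Compute pipe cross-sectional area:
  A = pi * (D/2)^2 = pi * (1.78/2)^2 = 2.4885 m^2
Calculate velocity:
  v = Q / A = 4.95 / 2.4885
  v = 1.989 m/s

1.989


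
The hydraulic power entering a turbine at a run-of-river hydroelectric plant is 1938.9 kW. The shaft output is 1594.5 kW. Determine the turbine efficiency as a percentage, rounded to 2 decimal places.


Turbine efficiency = (output power / input power) * 100
eta = (1594.5 / 1938.9) * 100
eta = 82.24%

82.24


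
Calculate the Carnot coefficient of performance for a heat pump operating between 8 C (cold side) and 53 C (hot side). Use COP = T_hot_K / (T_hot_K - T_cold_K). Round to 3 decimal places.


Convert to Kelvin:
  T_hot = 53 + 273.15 = 326.15 K
  T_cold = 8 + 273.15 = 281.15 K
Apply Carnot COP formula:
  COP = T_hot_K / (T_hot_K - T_cold_K) = 326.15 / 45.0
  COP = 7.248

7.248


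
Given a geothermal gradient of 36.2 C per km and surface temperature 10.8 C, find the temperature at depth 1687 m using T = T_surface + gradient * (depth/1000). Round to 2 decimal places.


Convert depth to km: 1687 / 1000 = 1.687 km
Temperature increase = gradient * depth_km = 36.2 * 1.687 = 61.07 C
Temperature at depth = T_surface + delta_T = 10.8 + 61.07
T = 71.87 C

71.87


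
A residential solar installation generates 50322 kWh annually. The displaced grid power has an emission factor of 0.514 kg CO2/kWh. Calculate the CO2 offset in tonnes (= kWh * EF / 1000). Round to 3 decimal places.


CO2 offset in kg = generation * emission_factor
CO2 offset = 50322 * 0.514 = 25865.51 kg
Convert to tonnes:
  CO2 offset = 25865.51 / 1000 = 25.866 tonnes

25.866


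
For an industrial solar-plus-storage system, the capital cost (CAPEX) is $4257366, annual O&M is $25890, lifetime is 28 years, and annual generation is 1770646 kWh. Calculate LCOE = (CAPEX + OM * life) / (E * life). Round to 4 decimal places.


Total cost = CAPEX + OM * lifetime = 4257366 + 25890 * 28 = 4257366 + 724920 = 4982286
Total generation = annual * lifetime = 1770646 * 28 = 49578088 kWh
LCOE = 4982286 / 49578088
LCOE = 0.1005 $/kWh

0.1005


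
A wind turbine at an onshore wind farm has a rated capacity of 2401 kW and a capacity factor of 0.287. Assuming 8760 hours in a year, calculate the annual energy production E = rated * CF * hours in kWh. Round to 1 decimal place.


Annual energy = rated_kW * capacity_factor * hours_per_year
Given: P_rated = 2401 kW, CF = 0.287, hours = 8760
E = 2401 * 0.287 * 8760
E = 6036402.1 kWh

6036402.1


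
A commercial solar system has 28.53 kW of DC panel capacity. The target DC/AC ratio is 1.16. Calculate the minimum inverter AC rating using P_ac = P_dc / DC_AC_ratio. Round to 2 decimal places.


The inverter AC capacity is determined by the DC/AC ratio.
Given: P_dc = 28.53 kW, DC/AC ratio = 1.16
P_ac = P_dc / ratio = 28.53 / 1.16
P_ac = 24.59 kW

24.59


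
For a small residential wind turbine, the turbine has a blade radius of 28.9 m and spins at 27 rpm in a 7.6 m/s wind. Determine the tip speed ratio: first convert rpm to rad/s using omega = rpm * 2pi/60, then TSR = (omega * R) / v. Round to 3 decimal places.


Convert rotational speed to rad/s:
  omega = 27 * 2 * pi / 60 = 2.8274 rad/s
Compute tip speed:
  v_tip = omega * R = 2.8274 * 28.9 = 81.713 m/s
Tip speed ratio:
  TSR = v_tip / v_wind = 81.713 / 7.6 = 10.752

10.752


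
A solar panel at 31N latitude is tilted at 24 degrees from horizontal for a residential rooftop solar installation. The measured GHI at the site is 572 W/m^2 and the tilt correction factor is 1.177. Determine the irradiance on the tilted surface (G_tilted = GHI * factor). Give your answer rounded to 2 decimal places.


Identify the given values:
  GHI = 572 W/m^2, tilt correction factor = 1.177
Apply the formula G_tilted = GHI * factor:
  G_tilted = 572 * 1.177
  G_tilted = 673.24 W/m^2

673.24


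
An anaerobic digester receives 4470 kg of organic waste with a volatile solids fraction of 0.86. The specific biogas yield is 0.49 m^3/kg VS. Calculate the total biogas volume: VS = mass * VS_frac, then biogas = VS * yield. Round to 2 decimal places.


Compute volatile solids:
  VS = mass * VS_fraction = 4470 * 0.86 = 3844.2 kg
Calculate biogas volume:
  Biogas = VS * specific_yield = 3844.2 * 0.49
  Biogas = 1883.66 m^3

1883.66


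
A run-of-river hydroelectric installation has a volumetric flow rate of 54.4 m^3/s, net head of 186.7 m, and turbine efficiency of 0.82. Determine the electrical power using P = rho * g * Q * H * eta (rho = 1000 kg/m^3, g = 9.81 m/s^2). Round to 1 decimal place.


Apply the hydropower formula P = rho * g * Q * H * eta
rho * g = 1000 * 9.81 = 9810.0
P = 9810.0 * 54.4 * 186.7 * 0.82
P = 81700756.4 W

81700756.4


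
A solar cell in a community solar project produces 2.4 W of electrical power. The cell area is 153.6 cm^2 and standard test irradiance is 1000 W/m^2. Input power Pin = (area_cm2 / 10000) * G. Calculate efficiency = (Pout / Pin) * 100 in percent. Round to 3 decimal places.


First compute the input power:
  Pin = area_cm2 / 10000 * G = 153.6 / 10000 * 1000 = 15.36 W
Then compute efficiency:
  Efficiency = (Pout / Pin) * 100 = (2.4 / 15.36) * 100
  Efficiency = 15.625%

15.625


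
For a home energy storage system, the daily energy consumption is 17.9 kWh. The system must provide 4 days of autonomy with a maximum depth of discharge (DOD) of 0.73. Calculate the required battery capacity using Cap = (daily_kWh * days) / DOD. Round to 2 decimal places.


Total energy needed = daily * days = 17.9 * 4 = 71.6 kWh
Account for depth of discharge:
  Cap = total_energy / DOD = 71.6 / 0.73
  Cap = 98.08 kWh

98.08


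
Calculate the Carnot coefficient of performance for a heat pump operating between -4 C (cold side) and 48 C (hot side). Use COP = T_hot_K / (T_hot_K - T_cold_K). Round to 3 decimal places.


Convert to Kelvin:
  T_hot = 48 + 273.15 = 321.15 K
  T_cold = -4 + 273.15 = 269.15 K
Apply Carnot COP formula:
  COP = T_hot_K / (T_hot_K - T_cold_K) = 321.15 / 52.0
  COP = 6.176

6.176


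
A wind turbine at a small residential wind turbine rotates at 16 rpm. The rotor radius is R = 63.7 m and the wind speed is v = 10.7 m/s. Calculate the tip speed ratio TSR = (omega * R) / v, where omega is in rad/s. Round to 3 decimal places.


Convert rotational speed to rad/s:
  omega = 16 * 2 * pi / 60 = 1.6755 rad/s
Compute tip speed:
  v_tip = omega * R = 1.6755 * 63.7 = 106.73 m/s
Tip speed ratio:
  TSR = v_tip / v_wind = 106.73 / 10.7 = 9.975

9.975


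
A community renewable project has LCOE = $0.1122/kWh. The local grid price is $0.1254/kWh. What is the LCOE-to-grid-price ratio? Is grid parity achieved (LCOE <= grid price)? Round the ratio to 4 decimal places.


Compare LCOE to grid price:
  LCOE = $0.1122/kWh, Grid price = $0.1254/kWh
  Ratio = LCOE / grid_price = 0.1122 / 0.1254 = 0.8947
  Grid parity achieved (ratio <= 1)? yes

0.8947


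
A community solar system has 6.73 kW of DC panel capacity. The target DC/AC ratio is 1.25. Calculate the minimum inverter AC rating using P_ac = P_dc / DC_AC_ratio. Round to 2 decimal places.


The inverter AC capacity is determined by the DC/AC ratio.
Given: P_dc = 6.73 kW, DC/AC ratio = 1.25
P_ac = P_dc / ratio = 6.73 / 1.25
P_ac = 5.38 kW

5.38


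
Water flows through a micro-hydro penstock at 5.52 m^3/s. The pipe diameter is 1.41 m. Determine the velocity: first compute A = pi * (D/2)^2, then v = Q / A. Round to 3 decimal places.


Compute pipe cross-sectional area:
  A = pi * (D/2)^2 = pi * (1.41/2)^2 = 1.5615 m^2
Calculate velocity:
  v = Q / A = 5.52 / 1.5615
  v = 3.535 m/s

3.535


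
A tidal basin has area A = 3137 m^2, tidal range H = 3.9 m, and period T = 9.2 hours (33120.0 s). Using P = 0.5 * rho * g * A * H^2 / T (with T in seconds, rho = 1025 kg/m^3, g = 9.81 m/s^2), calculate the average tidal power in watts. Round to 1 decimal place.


Convert period to seconds: T = 9.2 * 3600 = 33120.0 s
H^2 = 3.9^2 = 15.21
P = 0.5 * rho * g * A * H^2 / T
P = 0.5 * 1025 * 9.81 * 3137 * 15.21 / 33120.0
P = 7243.0 W

7243.0


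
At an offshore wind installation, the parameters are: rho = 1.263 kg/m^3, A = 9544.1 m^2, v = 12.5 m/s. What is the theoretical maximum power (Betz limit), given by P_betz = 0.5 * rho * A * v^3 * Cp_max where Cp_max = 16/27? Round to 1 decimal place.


The Betz coefficient Cp_max = 16/27 = 0.5926
v^3 = 12.5^3 = 1953.125
P_betz = 0.5 * rho * A * v^3 * Cp_max
P_betz = 0.5 * 1.263 * 9544.1 * 1953.125 * 0.5926
P_betz = 6975809.2 W

6975809.2


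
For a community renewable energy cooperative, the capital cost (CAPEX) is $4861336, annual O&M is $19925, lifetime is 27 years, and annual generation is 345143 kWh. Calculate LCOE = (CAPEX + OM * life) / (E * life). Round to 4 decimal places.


Total cost = CAPEX + OM * lifetime = 4861336 + 19925 * 27 = 4861336 + 537975 = 5399311
Total generation = annual * lifetime = 345143 * 27 = 9318861 kWh
LCOE = 5399311 / 9318861
LCOE = 0.5794 $/kWh

0.5794


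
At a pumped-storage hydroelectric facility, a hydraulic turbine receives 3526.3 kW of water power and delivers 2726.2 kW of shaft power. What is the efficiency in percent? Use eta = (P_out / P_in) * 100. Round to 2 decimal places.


Turbine efficiency = (output power / input power) * 100
eta = (2726.2 / 3526.3) * 100
eta = 77.31%

77.31


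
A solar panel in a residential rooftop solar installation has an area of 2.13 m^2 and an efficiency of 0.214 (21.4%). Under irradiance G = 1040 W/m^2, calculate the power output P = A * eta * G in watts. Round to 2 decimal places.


Use the solar power formula P = A * eta * G.
Given: A = 2.13 m^2, eta = 0.214, G = 1040 W/m^2
P = 2.13 * 0.214 * 1040
P = 474.05 W

474.05


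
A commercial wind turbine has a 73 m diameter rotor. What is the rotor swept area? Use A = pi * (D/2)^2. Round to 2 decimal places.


Compute the rotor radius:
  r = D / 2 = 73 / 2 = 36.5 m
Calculate swept area:
  A = pi * r^2 = pi * 36.5^2
  A = 4185.39 m^2

4185.39


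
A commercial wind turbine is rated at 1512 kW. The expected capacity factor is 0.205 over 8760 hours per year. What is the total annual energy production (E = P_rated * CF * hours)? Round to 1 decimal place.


Annual energy = rated_kW * capacity_factor * hours_per_year
Given: P_rated = 1512 kW, CF = 0.205, hours = 8760
E = 1512 * 0.205 * 8760
E = 2715249.6 kWh

2715249.6


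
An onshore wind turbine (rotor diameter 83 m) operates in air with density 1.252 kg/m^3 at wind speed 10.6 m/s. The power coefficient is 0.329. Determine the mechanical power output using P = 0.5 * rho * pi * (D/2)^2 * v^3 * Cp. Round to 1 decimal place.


Step 1 -- Compute swept area:
  A = pi * (D/2)^2 = pi * (83/2)^2 = 5410.61 m^2
Step 2 -- Apply wind power equation:
  P = 0.5 * rho * A * v^3 * Cp
  v^3 = 10.6^3 = 1191.016
  P = 0.5 * 1.252 * 5410.61 * 1191.016 * 0.329
  P = 1327192.4 W

1327192.4


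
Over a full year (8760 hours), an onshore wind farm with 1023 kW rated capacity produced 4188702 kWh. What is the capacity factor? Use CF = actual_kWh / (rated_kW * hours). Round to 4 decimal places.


Capacity factor = actual output / maximum possible output
Maximum possible = rated * hours = 1023 * 8760 = 8961480 kWh
CF = 4188702 / 8961480
CF = 0.4674

0.4674


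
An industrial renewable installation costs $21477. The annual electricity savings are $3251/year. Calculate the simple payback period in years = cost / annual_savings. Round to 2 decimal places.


Simple payback period = initial cost / annual savings
Payback = 21477 / 3251
Payback = 6.61 years

6.61


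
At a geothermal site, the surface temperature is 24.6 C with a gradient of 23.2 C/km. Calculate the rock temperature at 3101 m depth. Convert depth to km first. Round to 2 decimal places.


Convert depth to km: 3101 / 1000 = 3.101 km
Temperature increase = gradient * depth_km = 23.2 * 3.101 = 71.94 C
Temperature at depth = T_surface + delta_T = 24.6 + 71.94
T = 96.54 C

96.54


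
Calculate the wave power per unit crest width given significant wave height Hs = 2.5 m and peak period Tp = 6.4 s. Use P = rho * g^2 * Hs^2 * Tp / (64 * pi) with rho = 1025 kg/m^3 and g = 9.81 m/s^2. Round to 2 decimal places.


Apply wave power formula:
  g^2 = 9.81^2 = 96.2361
  Hs^2 = 2.5^2 = 6.25
  Numerator = rho * g^2 * Hs^2 * Tp = 1025 * 96.2361 * 6.25 * 6.4 = 3945680.1
  Denominator = 64 * pi = 201.0619
  P = 3945680.1 / 201.0619 = 19624.20 W/m

19624.20


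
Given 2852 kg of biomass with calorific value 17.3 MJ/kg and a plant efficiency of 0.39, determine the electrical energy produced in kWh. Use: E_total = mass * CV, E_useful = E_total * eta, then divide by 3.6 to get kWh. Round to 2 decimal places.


Total energy = mass * CV = 2852 * 17.3 = 49339.6 MJ
Useful energy = total * eta = 49339.6 * 0.39 = 19242.44 MJ
Convert to kWh: 19242.44 / 3.6
Useful energy = 5345.12 kWh

5345.12


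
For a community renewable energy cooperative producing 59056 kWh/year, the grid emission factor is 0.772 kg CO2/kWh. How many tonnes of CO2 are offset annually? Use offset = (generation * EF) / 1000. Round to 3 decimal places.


CO2 offset in kg = generation * emission_factor
CO2 offset = 59056 * 0.772 = 45591.23 kg
Convert to tonnes:
  CO2 offset = 45591.23 / 1000 = 45.591 tonnes

45.591


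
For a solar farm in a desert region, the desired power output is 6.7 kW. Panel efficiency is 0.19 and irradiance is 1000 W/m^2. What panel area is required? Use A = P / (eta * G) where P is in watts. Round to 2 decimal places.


Convert target power to watts: P = 6.7 * 1000 = 6700.0 W
Compute denominator: eta * G = 0.19 * 1000 = 190.0
Required area A = P / (eta * G) = 6700.0 / 190.0
A = 35.26 m^2

35.26


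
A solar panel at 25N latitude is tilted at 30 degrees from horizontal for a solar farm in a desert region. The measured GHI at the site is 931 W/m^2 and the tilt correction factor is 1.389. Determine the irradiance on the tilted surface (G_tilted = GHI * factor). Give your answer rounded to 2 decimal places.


Identify the given values:
  GHI = 931 W/m^2, tilt correction factor = 1.389
Apply the formula G_tilted = GHI * factor:
  G_tilted = 931 * 1.389
  G_tilted = 1293.16 W/m^2

1293.16


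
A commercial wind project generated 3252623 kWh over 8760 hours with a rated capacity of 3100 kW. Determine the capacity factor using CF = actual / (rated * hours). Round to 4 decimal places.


Capacity factor = actual output / maximum possible output
Maximum possible = rated * hours = 3100 * 8760 = 27156000 kWh
CF = 3252623 / 27156000
CF = 0.1198

0.1198


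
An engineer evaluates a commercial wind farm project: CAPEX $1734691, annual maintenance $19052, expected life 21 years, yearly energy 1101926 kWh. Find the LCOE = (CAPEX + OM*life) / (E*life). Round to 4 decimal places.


Total cost = CAPEX + OM * lifetime = 1734691 + 19052 * 21 = 1734691 + 400092 = 2134783
Total generation = annual * lifetime = 1101926 * 21 = 23140446 kWh
LCOE = 2134783 / 23140446
LCOE = 0.0923 $/kWh

0.0923


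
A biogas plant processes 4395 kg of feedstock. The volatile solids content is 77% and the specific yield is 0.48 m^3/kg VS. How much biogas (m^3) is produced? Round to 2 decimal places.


Compute volatile solids:
  VS = mass * VS_fraction = 4395 * 0.77 = 3384.15 kg
Calculate biogas volume:
  Biogas = VS * specific_yield = 3384.15 * 0.48
  Biogas = 1624.39 m^3

1624.39


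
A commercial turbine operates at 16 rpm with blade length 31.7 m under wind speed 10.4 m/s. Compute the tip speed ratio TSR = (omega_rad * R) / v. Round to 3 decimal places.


Convert rotational speed to rad/s:
  omega = 16 * 2 * pi / 60 = 1.6755 rad/s
Compute tip speed:
  v_tip = omega * R = 1.6755 * 31.7 = 53.114 m/s
Tip speed ratio:
  TSR = v_tip / v_wind = 53.114 / 10.4 = 5.107

5.107


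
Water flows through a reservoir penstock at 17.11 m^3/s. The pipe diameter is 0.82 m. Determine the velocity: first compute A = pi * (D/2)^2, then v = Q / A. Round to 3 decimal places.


Compute pipe cross-sectional area:
  A = pi * (D/2)^2 = pi * (0.82/2)^2 = 0.5281 m^2
Calculate velocity:
  v = Q / A = 17.11 / 0.5281
  v = 32.399 m/s

32.399


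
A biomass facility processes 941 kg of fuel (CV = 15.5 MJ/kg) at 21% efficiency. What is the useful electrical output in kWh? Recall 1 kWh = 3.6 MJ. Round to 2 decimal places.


Total energy = mass * CV = 941 * 15.5 = 14585.5 MJ
Useful energy = total * eta = 14585.5 * 0.21 = 3062.96 MJ
Convert to kWh: 3062.96 / 3.6
Useful energy = 850.82 kWh

850.82


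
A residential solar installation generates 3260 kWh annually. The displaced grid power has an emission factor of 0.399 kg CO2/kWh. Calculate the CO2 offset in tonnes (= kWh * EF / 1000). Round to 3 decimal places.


CO2 offset in kg = generation * emission_factor
CO2 offset = 3260 * 0.399 = 1300.74 kg
Convert to tonnes:
  CO2 offset = 1300.74 / 1000 = 1.301 tonnes

1.301


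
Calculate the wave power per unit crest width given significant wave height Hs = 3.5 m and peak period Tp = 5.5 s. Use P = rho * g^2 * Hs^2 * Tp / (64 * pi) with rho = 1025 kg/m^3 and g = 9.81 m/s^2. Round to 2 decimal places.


Apply wave power formula:
  g^2 = 9.81^2 = 96.2361
  Hs^2 = 3.5^2 = 12.25
  Numerator = rho * g^2 * Hs^2 * Tp = 1025 * 96.2361 * 12.25 * 5.5 = 6646004.92
  Denominator = 64 * pi = 201.0619
  P = 6646004.92 / 201.0619 = 33054.52 W/m

33054.52


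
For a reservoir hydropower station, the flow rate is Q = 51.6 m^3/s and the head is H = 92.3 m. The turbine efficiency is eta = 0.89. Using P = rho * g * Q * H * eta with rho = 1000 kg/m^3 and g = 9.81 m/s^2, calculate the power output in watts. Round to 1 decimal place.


Apply the hydropower formula P = rho * g * Q * H * eta
rho * g = 1000 * 9.81 = 9810.0
P = 9810.0 * 51.6 * 92.3 * 0.89
P = 41582482.8 W

41582482.8


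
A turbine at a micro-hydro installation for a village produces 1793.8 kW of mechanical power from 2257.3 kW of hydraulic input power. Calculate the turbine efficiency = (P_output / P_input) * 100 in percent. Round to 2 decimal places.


Turbine efficiency = (output power / input power) * 100
eta = (1793.8 / 2257.3) * 100
eta = 79.47%

79.47


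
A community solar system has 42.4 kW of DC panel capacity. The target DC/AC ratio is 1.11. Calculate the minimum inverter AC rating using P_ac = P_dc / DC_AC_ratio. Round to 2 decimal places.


The inverter AC capacity is determined by the DC/AC ratio.
Given: P_dc = 42.4 kW, DC/AC ratio = 1.11
P_ac = P_dc / ratio = 42.4 / 1.11
P_ac = 38.20 kW

38.20


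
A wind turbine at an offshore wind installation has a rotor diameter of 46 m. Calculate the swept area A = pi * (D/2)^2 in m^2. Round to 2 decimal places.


Compute the rotor radius:
  r = D / 2 = 46 / 2 = 23.0 m
Calculate swept area:
  A = pi * r^2 = pi * 23.0^2
  A = 1661.90 m^2

1661.90


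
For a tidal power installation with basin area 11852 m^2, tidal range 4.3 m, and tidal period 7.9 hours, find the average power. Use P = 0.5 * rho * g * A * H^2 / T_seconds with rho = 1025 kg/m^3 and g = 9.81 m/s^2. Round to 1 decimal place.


Convert period to seconds: T = 7.9 * 3600 = 28440.0 s
H^2 = 4.3^2 = 18.49
P = 0.5 * rho * g * A * H^2 / T
P = 0.5 * 1025 * 9.81 * 11852 * 18.49 / 28440.0
P = 38740.2 W

38740.2


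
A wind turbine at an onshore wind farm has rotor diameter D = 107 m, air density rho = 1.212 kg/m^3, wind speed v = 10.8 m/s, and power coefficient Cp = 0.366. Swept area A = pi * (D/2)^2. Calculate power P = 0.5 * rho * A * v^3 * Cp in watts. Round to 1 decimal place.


Step 1 -- Compute swept area:
  A = pi * (D/2)^2 = pi * (107/2)^2 = 8992.02 m^2
Step 2 -- Apply wind power equation:
  P = 0.5 * rho * A * v^3 * Cp
  v^3 = 10.8^3 = 1259.712
  P = 0.5 * 1.212 * 8992.02 * 1259.712 * 0.366
  P = 2512363.1 W

2512363.1


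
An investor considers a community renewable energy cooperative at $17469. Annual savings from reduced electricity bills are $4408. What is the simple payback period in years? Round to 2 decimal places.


Simple payback period = initial cost / annual savings
Payback = 17469 / 4408
Payback = 3.96 years

3.96


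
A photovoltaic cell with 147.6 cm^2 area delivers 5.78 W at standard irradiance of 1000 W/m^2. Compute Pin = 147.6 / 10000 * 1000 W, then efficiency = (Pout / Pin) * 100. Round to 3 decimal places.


First compute the input power:
  Pin = area_cm2 / 10000 * G = 147.6 / 10000 * 1000 = 14.76 W
Then compute efficiency:
  Efficiency = (Pout / Pin) * 100 = (5.78 / 14.76) * 100
  Efficiency = 39.160%

39.160


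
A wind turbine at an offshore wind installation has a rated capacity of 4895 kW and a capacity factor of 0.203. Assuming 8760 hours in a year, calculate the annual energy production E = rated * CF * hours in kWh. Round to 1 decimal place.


Annual energy = rated_kW * capacity_factor * hours_per_year
Given: P_rated = 4895 kW, CF = 0.203, hours = 8760
E = 4895 * 0.203 * 8760
E = 8704680.6 kWh

8704680.6


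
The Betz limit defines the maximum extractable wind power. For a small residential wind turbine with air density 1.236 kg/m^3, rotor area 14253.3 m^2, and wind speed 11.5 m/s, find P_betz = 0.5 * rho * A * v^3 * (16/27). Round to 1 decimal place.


The Betz coefficient Cp_max = 16/27 = 0.5926
v^3 = 11.5^3 = 1520.875
P_betz = 0.5 * rho * A * v^3 * Cp_max
P_betz = 0.5 * 1.236 * 14253.3 * 1520.875 * 0.5926
P_betz = 7938777.7 W

7938777.7


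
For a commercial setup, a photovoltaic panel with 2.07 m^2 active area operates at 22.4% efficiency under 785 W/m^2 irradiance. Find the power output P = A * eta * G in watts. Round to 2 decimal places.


Use the solar power formula P = A * eta * G.
Given: A = 2.07 m^2, eta = 0.224, G = 785 W/m^2
P = 2.07 * 0.224 * 785
P = 363.99 W

363.99


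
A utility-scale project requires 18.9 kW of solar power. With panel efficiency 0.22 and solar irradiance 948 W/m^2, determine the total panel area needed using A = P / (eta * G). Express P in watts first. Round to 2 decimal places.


Convert target power to watts: P = 18.9 * 1000 = 18900.0 W
Compute denominator: eta * G = 0.22 * 948 = 208.56
Required area A = P / (eta * G) = 18900.0 / 208.56
A = 90.62 m^2

90.62


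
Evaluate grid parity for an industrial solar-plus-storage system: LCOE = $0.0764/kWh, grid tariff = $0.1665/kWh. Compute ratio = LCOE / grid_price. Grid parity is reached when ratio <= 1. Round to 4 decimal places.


Compare LCOE to grid price:
  LCOE = $0.0764/kWh, Grid price = $0.1665/kWh
  Ratio = LCOE / grid_price = 0.0764 / 0.1665 = 0.4589
  Grid parity achieved (ratio <= 1)? yes

0.4589


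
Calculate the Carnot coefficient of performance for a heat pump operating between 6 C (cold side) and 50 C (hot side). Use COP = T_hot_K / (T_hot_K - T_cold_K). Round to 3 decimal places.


Convert to Kelvin:
  T_hot = 50 + 273.15 = 323.15 K
  T_cold = 6 + 273.15 = 279.15 K
Apply Carnot COP formula:
  COP = T_hot_K / (T_hot_K - T_cold_K) = 323.15 / 44.0
  COP = 7.344

7.344


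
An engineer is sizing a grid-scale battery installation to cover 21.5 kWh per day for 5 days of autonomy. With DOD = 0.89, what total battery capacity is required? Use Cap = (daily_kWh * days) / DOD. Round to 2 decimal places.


Total energy needed = daily * days = 21.5 * 5 = 107.5 kWh
Account for depth of discharge:
  Cap = total_energy / DOD = 107.5 / 0.89
  Cap = 120.79 kWh

120.79


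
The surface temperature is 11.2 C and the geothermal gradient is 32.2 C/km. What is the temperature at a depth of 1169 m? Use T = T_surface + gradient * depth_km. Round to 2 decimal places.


Convert depth to km: 1169 / 1000 = 1.169 km
Temperature increase = gradient * depth_km = 32.2 * 1.169 = 37.64 C
Temperature at depth = T_surface + delta_T = 11.2 + 37.64
T = 48.84 C

48.84


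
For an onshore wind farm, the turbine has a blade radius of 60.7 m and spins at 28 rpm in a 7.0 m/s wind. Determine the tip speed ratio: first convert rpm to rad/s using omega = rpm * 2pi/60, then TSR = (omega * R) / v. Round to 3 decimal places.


Convert rotational speed to rad/s:
  omega = 28 * 2 * pi / 60 = 2.9322 rad/s
Compute tip speed:
  v_tip = omega * R = 2.9322 * 60.7 = 177.982 m/s
Tip speed ratio:
  TSR = v_tip / v_wind = 177.982 / 7.0 = 25.426

25.426


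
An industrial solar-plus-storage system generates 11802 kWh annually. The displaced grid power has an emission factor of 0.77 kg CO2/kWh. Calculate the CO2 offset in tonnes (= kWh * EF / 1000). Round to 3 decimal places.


CO2 offset in kg = generation * emission_factor
CO2 offset = 11802 * 0.77 = 9087.54 kg
Convert to tonnes:
  CO2 offset = 9087.54 / 1000 = 9.088 tonnes

9.088


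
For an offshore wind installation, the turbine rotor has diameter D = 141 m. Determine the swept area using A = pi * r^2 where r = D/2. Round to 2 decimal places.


Compute the rotor radius:
  r = D / 2 = 141 / 2 = 70.5 m
Calculate swept area:
  A = pi * r^2 = pi * 70.5^2
  A = 15614.50 m^2

15614.50


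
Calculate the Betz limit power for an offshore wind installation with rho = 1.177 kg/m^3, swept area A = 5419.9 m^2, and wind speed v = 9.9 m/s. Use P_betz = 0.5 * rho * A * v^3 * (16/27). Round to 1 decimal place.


The Betz coefficient Cp_max = 16/27 = 0.5926
v^3 = 9.9^3 = 970.299
P_betz = 0.5 * rho * A * v^3 * Cp_max
P_betz = 0.5 * 1.177 * 5419.9 * 970.299 * 0.5926
P_betz = 1834000.9 W

1834000.9


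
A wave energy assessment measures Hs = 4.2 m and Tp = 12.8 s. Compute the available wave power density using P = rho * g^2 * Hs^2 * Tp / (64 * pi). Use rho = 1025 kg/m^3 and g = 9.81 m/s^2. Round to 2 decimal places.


Apply wave power formula:
  g^2 = 9.81^2 = 96.2361
  Hs^2 = 4.2^2 = 17.64
  Numerator = rho * g^2 * Hs^2 * Tp = 1025 * 96.2361 * 17.64 * 12.8 = 22272575.03
  Denominator = 64 * pi = 201.0619
  P = 22272575.03 / 201.0619 = 110774.70 W/m

110774.70


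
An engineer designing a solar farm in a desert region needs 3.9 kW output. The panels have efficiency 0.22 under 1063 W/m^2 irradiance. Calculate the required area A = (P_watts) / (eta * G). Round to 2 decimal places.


Convert target power to watts: P = 3.9 * 1000 = 3900.0 W
Compute denominator: eta * G = 0.22 * 1063 = 233.86
Required area A = P / (eta * G) = 3900.0 / 233.86
A = 16.68 m^2

16.68


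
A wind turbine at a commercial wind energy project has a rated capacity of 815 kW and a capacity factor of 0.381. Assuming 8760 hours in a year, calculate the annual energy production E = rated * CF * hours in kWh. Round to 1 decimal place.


Annual energy = rated_kW * capacity_factor * hours_per_year
Given: P_rated = 815 kW, CF = 0.381, hours = 8760
E = 815 * 0.381 * 8760
E = 2720111.4 kWh

2720111.4


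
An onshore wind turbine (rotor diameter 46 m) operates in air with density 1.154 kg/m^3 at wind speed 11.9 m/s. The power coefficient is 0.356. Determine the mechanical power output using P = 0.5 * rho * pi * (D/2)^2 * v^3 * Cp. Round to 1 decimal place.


Step 1 -- Compute swept area:
  A = pi * (D/2)^2 = pi * (46/2)^2 = 1661.9 m^2
Step 2 -- Apply wind power equation:
  P = 0.5 * rho * A * v^3 * Cp
  v^3 = 11.9^3 = 1685.159
  P = 0.5 * 1.154 * 1661.9 * 1685.159 * 0.356
  P = 575270.7 W

575270.7


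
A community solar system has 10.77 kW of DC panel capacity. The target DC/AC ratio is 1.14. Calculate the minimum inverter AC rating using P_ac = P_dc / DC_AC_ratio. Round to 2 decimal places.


The inverter AC capacity is determined by the DC/AC ratio.
Given: P_dc = 10.77 kW, DC/AC ratio = 1.14
P_ac = P_dc / ratio = 10.77 / 1.14
P_ac = 9.45 kW

9.45


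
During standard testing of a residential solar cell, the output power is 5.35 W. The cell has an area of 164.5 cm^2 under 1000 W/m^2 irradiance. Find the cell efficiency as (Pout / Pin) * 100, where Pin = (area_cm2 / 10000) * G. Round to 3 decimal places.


First compute the input power:
  Pin = area_cm2 / 10000 * G = 164.5 / 10000 * 1000 = 16.45 W
Then compute efficiency:
  Efficiency = (Pout / Pin) * 100 = (5.35 / 16.45) * 100
  Efficiency = 32.523%

32.523


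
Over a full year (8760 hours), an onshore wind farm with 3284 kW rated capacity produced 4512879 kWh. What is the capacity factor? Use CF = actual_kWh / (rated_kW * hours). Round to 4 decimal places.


Capacity factor = actual output / maximum possible output
Maximum possible = rated * hours = 3284 * 8760 = 28767840 kWh
CF = 4512879 / 28767840
CF = 0.1569

0.1569


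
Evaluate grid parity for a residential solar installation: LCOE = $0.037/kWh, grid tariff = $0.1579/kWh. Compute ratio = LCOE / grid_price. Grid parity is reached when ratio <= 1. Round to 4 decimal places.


Compare LCOE to grid price:
  LCOE = $0.037/kWh, Grid price = $0.1579/kWh
  Ratio = LCOE / grid_price = 0.037 / 0.1579 = 0.2343
  Grid parity achieved (ratio <= 1)? yes

0.2343


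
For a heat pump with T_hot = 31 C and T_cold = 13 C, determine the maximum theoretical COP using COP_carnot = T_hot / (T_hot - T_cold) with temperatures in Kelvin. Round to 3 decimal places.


Convert to Kelvin:
  T_hot = 31 + 273.15 = 304.15 K
  T_cold = 13 + 273.15 = 286.15 K
Apply Carnot COP formula:
  COP = T_hot_K / (T_hot_K - T_cold_K) = 304.15 / 18.0
  COP = 16.897

16.897


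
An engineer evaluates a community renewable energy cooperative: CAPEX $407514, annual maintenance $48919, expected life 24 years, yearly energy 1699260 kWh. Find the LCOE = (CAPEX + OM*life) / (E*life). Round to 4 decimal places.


Total cost = CAPEX + OM * lifetime = 407514 + 48919 * 24 = 407514 + 1174056 = 1581570
Total generation = annual * lifetime = 1699260 * 24 = 40782240 kWh
LCOE = 1581570 / 40782240
LCOE = 0.0388 $/kWh

0.0388


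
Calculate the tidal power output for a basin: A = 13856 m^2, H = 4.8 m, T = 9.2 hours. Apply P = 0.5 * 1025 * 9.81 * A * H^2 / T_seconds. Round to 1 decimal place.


Convert period to seconds: T = 9.2 * 3600 = 33120.0 s
H^2 = 4.8^2 = 23.04
P = 0.5 * rho * g * A * H^2 / T
P = 0.5 * 1025 * 9.81 * 13856 * 23.04 / 33120.0
P = 48461.1 W

48461.1


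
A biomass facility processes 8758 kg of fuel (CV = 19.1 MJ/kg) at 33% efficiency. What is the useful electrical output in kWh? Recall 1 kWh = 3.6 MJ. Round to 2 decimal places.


Total energy = mass * CV = 8758 * 19.1 = 167277.8 MJ
Useful energy = total * eta = 167277.8 * 0.33 = 55201.67 MJ
Convert to kWh: 55201.67 / 3.6
Useful energy = 15333.80 kWh

15333.80


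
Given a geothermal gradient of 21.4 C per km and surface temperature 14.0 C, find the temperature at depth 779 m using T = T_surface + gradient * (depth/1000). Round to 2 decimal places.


Convert depth to km: 779 / 1000 = 0.779 km
Temperature increase = gradient * depth_km = 21.4 * 0.779 = 16.67 C
Temperature at depth = T_surface + delta_T = 14.0 + 16.67
T = 30.67 C

30.67


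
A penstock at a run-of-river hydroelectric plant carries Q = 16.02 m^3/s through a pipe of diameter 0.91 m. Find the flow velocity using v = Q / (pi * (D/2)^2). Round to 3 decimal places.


Compute pipe cross-sectional area:
  A = pi * (D/2)^2 = pi * (0.91/2)^2 = 0.6504 m^2
Calculate velocity:
  v = Q / A = 16.02 / 0.6504
  v = 24.631 m/s

24.631


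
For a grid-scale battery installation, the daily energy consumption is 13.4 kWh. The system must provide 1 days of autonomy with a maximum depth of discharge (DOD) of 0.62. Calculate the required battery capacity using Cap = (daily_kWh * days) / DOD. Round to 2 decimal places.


Total energy needed = daily * days = 13.4 * 1 = 13.4 kWh
Account for depth of discharge:
  Cap = total_energy / DOD = 13.4 / 0.62
  Cap = 21.61 kWh

21.61
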